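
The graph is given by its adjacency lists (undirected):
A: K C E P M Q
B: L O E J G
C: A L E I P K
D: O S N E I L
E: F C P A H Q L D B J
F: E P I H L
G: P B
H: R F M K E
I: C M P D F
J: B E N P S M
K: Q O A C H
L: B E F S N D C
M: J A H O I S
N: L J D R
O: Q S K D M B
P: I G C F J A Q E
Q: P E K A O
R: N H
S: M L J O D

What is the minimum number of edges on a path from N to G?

Level 0: N
Level 1: D, J, L, R
Level 2: B, C, E, F, H, I, M, O, P, S
Level 3: A, G, K, Q
G first appears at level 3.

3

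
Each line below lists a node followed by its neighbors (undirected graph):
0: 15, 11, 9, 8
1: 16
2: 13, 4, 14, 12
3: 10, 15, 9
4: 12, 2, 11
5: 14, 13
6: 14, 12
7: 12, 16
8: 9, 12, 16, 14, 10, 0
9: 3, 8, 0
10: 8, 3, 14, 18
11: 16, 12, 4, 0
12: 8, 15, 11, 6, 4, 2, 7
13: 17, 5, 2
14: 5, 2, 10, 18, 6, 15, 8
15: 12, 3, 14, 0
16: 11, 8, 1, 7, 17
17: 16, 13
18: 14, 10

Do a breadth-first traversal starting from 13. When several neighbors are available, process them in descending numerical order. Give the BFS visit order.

13 17 5 2 16 14 12 4 11 8 7 1 18 15 10 6 0 9 3

Visit 13; enqueue 17, 5, 2 → queue [17, 5, 2]
Visit 17; enqueue 16 → queue [5, 2, 16]
Visit 5; enqueue 14 → queue [2, 16, 14]
Visit 2; enqueue 12, 4 → queue [16, 14, 12, 4]
Visit 16; enqueue 11, 8, 7, 1 → queue [14, 12, 4, 11, 8, 7, 1]
Visit 14; enqueue 18, 15, 10, 6 → queue [12, 4, 11, 8, 7, 1, 18, 15, 10, 6]
Visit 12 → queue [4, 11, 8, 7, 1, 18, 15, 10, 6]
Visit 4 → queue [11, 8, 7, 1, 18, 15, 10, 6]
Visit 11; enqueue 0 → queue [8, 7, 1, 18, 15, 10, 6, 0]
Visit 8; enqueue 9 → queue [7, 1, 18, 15, 10, 6, 0, 9]
Visit 7 → queue [1, 18, 15, 10, 6, 0, 9]
Visit 1 → queue [18, 15, 10, 6, 0, 9]
Visit 18 → queue [15, 10, 6, 0, 9]
Visit 15; enqueue 3 → queue [10, 6, 0, 9, 3]
Visit 10 → queue [6, 0, 9, 3]
Visit 6 → queue [0, 9, 3]
Visit 0 → queue [9, 3]
Visit 9 → queue [3]
Visit 3 → queue []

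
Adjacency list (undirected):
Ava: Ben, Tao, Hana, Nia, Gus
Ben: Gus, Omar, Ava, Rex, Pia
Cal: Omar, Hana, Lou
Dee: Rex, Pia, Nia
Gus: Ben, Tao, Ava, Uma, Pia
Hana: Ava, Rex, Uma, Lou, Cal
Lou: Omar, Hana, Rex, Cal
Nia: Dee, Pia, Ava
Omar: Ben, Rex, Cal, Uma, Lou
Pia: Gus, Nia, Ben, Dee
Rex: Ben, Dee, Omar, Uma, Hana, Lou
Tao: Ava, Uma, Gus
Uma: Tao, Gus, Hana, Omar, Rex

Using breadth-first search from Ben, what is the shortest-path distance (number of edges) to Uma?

2

Level 0: Ben
Level 1: Ava, Gus, Omar, Pia, Rex
Level 2: Cal, Dee, Hana, Lou, Nia, Tao, Uma
Uma first appears at level 2.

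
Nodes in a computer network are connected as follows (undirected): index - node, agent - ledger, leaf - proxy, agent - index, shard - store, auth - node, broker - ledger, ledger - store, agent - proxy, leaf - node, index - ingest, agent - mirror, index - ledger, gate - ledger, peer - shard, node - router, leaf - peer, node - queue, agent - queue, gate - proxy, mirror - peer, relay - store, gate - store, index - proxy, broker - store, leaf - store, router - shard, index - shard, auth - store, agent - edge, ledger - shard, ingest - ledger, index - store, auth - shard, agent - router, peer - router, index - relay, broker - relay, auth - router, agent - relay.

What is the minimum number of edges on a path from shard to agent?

2

Level 0: shard
Level 1: auth, index, ledger, peer, router, store
Level 2: agent, broker, gate, ingest, leaf, mirror, node, proxy, relay
Level 3: edge, queue
agent first appears at level 2.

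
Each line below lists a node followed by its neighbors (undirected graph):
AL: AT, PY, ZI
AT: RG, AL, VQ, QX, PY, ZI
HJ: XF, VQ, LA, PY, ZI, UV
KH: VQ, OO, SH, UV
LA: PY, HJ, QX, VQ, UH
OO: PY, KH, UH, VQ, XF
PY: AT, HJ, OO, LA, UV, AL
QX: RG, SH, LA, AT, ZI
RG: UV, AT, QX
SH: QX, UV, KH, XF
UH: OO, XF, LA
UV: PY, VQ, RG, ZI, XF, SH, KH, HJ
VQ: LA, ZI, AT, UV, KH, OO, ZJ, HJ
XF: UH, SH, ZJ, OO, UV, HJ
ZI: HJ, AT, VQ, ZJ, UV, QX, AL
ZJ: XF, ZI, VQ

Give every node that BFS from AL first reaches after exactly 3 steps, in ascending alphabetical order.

Level 0: AL
Level 1: AT, PY, ZI
Level 2: HJ, LA, OO, QX, RG, UV, VQ, ZJ
Level 3: KH, SH, UH, XF

KH, SH, UH, XF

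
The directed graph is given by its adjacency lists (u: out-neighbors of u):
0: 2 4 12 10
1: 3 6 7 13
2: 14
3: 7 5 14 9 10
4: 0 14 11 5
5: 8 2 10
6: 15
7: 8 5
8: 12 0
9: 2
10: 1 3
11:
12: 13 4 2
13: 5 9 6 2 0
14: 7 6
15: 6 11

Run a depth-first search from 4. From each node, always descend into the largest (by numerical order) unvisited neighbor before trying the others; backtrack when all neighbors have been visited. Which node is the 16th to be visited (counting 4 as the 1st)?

0

Visit 4
4 → 14
14 → 7
7 → 8
8 → 12
12 → 13
13 → 9
9 → 2
13 → 6
6 → 15
15 → 11
13 → 5
5 → 10
10 → 3
10 → 1
13 → 0

Visit order: 4, 14, 7, 8, 12, 13, 9, 2, 6, 15, 11, 5, 10, 3, 1, 0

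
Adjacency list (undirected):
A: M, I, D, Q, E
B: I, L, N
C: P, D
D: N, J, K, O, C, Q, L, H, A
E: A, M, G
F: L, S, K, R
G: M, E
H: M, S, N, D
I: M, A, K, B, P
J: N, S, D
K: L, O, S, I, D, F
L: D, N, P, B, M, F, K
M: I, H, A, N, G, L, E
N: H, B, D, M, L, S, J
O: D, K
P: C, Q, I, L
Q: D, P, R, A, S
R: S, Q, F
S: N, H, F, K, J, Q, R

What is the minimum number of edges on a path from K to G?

Level 0: K
Level 1: D, F, I, L, O, S
Level 2: A, B, C, H, J, M, N, P, Q, R
Level 3: E, G
G first appears at level 3.

3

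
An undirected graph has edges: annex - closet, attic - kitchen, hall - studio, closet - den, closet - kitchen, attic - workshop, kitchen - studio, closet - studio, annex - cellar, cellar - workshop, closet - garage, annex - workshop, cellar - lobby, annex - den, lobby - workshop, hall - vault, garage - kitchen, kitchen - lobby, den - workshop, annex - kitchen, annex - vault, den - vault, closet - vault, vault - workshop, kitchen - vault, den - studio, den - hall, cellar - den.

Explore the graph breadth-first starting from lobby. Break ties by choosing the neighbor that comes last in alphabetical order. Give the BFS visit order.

lobby, workshop, kitchen, cellar, vault, den, attic, annex, studio, garage, closet, hall

Visit lobby; enqueue workshop, kitchen, cellar → queue [workshop, kitchen, cellar]
Visit workshop; enqueue vault, den, attic, annex → queue [kitchen, cellar, vault, den, attic, annex]
Visit kitchen; enqueue studio, garage, closet → queue [cellar, vault, den, attic, annex, studio, garage, closet]
Visit cellar → queue [vault, den, attic, annex, studio, garage, closet]
Visit vault; enqueue hall → queue [den, attic, annex, studio, garage, closet, hall]
Visit den → queue [attic, annex, studio, garage, closet, hall]
Visit attic → queue [annex, studio, garage, closet, hall]
Visit annex → queue [studio, garage, closet, hall]
Visit studio → queue [garage, closet, hall]
Visit garage → queue [closet, hall]
Visit closet → queue [hall]
Visit hall → queue []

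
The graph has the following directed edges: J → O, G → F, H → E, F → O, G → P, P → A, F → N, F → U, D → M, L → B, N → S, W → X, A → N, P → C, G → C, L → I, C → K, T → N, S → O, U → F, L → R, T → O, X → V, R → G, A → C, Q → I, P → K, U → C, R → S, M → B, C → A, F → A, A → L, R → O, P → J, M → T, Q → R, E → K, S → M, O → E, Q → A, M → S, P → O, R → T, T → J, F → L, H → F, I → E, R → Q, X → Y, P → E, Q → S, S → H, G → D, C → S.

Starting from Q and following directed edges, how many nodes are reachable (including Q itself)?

21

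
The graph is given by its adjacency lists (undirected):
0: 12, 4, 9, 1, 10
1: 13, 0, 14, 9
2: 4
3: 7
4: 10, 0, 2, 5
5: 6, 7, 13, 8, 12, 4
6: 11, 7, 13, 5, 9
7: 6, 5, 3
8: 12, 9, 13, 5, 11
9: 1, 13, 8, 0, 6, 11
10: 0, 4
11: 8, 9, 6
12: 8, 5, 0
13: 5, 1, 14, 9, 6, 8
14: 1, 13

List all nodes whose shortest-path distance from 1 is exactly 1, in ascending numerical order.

Level 0: 1
Level 1: 0, 9, 13, 14
Level 2: 4, 5, 6, 8, 10, 11, 12
Level 3: 2, 7
Level 4: 3

0, 9, 13, 14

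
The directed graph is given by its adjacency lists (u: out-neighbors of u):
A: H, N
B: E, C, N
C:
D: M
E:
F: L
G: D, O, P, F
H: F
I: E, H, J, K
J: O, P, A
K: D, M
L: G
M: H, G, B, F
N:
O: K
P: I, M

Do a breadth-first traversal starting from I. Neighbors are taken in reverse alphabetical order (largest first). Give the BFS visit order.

I -> K -> J -> H -> E -> M -> D -> P -> O -> A -> F -> G -> B -> N -> L -> C

Visit I; enqueue K, J, H, E → queue [K, J, H, E]
Visit K; enqueue M, D → queue [J, H, E, M, D]
Visit J; enqueue P, O, A → queue [H, E, M, D, P, O, A]
Visit H; enqueue F → queue [E, M, D, P, O, A, F]
Visit E → queue [M, D, P, O, A, F]
Visit M; enqueue G, B → queue [D, P, O, A, F, G, B]
Visit D → queue [P, O, A, F, G, B]
Visit P → queue [O, A, F, G, B]
Visit O → queue [A, F, G, B]
Visit A; enqueue N → queue [F, G, B, N]
Visit F; enqueue L → queue [G, B, N, L]
Visit G → queue [B, N, L]
Visit B; enqueue C → queue [N, L, C]
Visit N → queue [L, C]
Visit L → queue [C]
Visit C → queue []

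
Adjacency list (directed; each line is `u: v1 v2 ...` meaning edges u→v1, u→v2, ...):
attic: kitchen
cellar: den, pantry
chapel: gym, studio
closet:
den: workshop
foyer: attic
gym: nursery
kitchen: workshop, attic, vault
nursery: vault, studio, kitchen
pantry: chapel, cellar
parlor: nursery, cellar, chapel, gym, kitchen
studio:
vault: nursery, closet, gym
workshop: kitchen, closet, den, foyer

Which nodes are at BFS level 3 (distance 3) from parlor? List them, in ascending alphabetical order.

closet, foyer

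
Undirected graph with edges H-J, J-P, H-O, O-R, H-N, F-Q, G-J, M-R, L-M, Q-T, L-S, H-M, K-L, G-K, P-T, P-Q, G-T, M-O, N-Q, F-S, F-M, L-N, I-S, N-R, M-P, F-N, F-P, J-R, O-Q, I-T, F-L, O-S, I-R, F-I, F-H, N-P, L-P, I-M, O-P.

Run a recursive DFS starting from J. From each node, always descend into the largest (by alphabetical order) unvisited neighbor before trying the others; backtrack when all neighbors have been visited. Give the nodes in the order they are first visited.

J -> R -> O -> S -> L -> P -> T -> Q -> N -> H -> M -> I -> F -> G -> K

Visit J
J → R
R → O
O → S
S → L
L → P
P → T
T → Q
Q → N
N → H
H → M
M → I
I → F
T → G
G → K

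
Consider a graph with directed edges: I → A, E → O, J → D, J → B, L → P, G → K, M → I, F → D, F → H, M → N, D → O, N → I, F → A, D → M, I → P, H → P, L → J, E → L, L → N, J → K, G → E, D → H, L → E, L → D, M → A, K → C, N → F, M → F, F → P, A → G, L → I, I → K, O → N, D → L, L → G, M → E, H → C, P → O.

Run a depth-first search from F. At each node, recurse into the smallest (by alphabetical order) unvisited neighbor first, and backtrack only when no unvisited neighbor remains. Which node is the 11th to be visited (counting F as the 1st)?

N

Visit F
F → A
A → G
G → E
E → L
L → D
D → H
H → C
H → P
P → O
O → N
N → I
I → K
D → M
L → J
J → B

Visit order: F, A, G, E, L, D, H, C, P, O, N, I, K, M, J, B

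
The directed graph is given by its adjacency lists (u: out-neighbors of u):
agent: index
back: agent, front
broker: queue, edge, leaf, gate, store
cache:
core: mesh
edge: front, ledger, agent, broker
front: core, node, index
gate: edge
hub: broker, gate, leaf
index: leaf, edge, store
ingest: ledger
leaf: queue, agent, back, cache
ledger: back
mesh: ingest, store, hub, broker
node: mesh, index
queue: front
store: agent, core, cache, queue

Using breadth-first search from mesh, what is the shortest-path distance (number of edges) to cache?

Level 0: mesh
Level 1: broker, hub, ingest, store
Level 2: agent, cache, core, edge, gate, leaf, ledger, queue
Level 3: back, front, index
Level 4: node
cache first appears at level 2.

2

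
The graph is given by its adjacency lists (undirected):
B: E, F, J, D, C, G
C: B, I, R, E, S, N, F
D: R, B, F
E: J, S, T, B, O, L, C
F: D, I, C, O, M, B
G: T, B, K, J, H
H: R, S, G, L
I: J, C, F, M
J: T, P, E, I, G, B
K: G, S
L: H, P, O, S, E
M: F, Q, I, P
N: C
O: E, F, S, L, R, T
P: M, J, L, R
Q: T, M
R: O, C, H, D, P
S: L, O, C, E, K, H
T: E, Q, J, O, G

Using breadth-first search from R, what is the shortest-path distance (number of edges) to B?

2

Level 0: R
Level 1: C, D, H, O, P
Level 2: B, E, F, G, I, J, L, M, N, S, T
Level 3: K, Q
B first appears at level 2.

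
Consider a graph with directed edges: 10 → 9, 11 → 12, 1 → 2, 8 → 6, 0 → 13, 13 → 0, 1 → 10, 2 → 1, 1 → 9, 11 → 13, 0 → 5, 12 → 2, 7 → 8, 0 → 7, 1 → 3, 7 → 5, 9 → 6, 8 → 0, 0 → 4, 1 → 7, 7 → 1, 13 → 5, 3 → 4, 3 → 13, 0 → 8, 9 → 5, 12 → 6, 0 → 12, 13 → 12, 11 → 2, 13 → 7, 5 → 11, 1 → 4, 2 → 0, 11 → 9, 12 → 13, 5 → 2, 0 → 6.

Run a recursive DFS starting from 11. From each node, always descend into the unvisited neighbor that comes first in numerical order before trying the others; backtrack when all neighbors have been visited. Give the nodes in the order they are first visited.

11, 2, 0, 4, 5, 6, 7, 1, 3, 13, 12, 9, 10, 8

Visit 11
11 → 2
2 → 0
0 → 4
0 → 5
0 → 6
0 → 7
7 → 1
1 → 3
3 → 13
13 → 12
1 → 9
1 → 10
7 → 8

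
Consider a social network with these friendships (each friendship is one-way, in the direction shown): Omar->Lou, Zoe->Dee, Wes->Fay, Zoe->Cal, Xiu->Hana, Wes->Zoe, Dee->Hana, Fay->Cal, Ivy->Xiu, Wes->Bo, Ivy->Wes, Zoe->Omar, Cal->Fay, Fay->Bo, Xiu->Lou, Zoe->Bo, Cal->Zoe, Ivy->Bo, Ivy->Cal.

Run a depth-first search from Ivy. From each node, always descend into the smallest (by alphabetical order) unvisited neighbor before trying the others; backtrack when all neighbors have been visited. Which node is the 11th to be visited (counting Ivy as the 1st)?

Xiu

Visit Ivy
Ivy → Bo
Ivy → Cal
Cal → Fay
Cal → Zoe
Zoe → Dee
Dee → Hana
Zoe → Omar
Omar → Lou
Ivy → Wes
Ivy → Xiu

Visit order: Ivy, Bo, Cal, Fay, Zoe, Dee, Hana, Omar, Lou, Wes, Xiu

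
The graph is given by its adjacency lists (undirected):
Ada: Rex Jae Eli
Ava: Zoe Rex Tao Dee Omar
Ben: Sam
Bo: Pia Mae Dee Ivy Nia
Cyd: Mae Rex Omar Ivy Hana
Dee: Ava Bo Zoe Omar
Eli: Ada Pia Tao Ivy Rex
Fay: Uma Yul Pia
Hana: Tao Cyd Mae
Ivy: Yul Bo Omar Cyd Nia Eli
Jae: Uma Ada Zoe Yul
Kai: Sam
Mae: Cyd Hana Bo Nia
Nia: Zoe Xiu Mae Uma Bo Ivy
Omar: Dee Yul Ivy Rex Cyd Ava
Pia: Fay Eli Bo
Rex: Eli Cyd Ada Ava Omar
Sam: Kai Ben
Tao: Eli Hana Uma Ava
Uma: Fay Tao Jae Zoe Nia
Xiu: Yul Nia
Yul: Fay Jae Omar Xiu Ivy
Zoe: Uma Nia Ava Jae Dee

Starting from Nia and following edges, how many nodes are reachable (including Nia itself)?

20

BFS from Nia visits: Nia, Zoe, Xiu, Mae, Uma, Bo, Ivy, Ava, Jae, Dee, Yul, Cyd, Hana, Fay, Tao, Pia, Omar, Eli, Rex, Ada
Reachable nodes: 20 of 23 total.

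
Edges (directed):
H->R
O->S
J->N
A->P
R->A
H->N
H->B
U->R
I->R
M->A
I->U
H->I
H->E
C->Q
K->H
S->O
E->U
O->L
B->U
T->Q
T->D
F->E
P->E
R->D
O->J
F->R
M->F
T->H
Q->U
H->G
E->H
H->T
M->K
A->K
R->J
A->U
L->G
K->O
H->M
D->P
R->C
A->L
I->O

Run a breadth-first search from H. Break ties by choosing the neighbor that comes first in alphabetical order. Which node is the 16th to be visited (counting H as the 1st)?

Visit H; enqueue B, E, G, I, M, N, R, T → queue [B, E, G, I, M, N, R, T]
Visit B; enqueue U → queue [E, G, I, M, N, R, T, U]
Visit E → queue [G, I, M, N, R, T, U]
Visit G → queue [I, M, N, R, T, U]
Visit I; enqueue O → queue [M, N, R, T, U, O]
Visit M; enqueue A, F, K → queue [N, R, T, U, O, A, F, K]
Visit N → queue [R, T, U, O, A, F, K]
Visit R; enqueue C, D, J → queue [T, U, O, A, F, K, C, D, J]
Visit T; enqueue Q → queue [U, O, A, F, K, C, D, J, Q]
Visit U → queue [O, A, F, K, C, D, J, Q]
Visit O; enqueue L, S → queue [A, F, K, C, D, J, Q, L, S]
Visit A; enqueue P → queue [F, K, C, D, J, Q, L, S, P]
Visit F → queue [K, C, D, J, Q, L, S, P]
Visit K → queue [C, D, J, Q, L, S, P]
Visit C → queue [D, J, Q, L, S, P]
Visit D → queue [J, Q, L, S, P]
Visit J → queue [Q, L, S, P]
Visit Q → queue [L, S, P]
Visit L → queue [S, P]
Visit S → queue [P]
Visit P → queue []

Visit order: H, B, E, G, I, M, N, R, T, U, O, A, F, K, C, D, J, Q, L, S, P

D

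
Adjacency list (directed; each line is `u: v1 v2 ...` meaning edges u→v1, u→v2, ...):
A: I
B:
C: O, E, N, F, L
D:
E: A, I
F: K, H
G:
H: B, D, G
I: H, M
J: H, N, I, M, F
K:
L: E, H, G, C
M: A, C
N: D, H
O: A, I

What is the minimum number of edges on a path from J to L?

3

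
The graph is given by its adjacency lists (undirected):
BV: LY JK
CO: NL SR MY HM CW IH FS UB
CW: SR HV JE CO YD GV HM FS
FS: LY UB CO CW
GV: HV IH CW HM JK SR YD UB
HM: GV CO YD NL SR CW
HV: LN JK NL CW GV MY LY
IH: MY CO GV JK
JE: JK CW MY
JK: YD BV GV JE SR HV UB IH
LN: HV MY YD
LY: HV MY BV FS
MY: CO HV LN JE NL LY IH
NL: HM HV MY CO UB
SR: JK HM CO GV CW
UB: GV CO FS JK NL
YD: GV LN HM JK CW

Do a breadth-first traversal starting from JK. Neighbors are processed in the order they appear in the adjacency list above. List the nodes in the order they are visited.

JK -> YD -> BV -> GV -> JE -> SR -> HV -> UB -> IH -> LN -> HM -> CW -> LY -> MY -> CO -> NL -> FS

Visit JK; enqueue YD, BV, GV, JE, SR, HV, UB, IH → queue [YD, BV, GV, JE, SR, HV, UB, IH]
Visit YD; enqueue LN, HM, CW → queue [BV, GV, JE, SR, HV, UB, IH, LN, HM, CW]
Visit BV; enqueue LY → queue [GV, JE, SR, HV, UB, IH, LN, HM, CW, LY]
Visit GV → queue [JE, SR, HV, UB, IH, LN, HM, CW, LY]
Visit JE; enqueue MY → queue [SR, HV, UB, IH, LN, HM, CW, LY, MY]
Visit SR; enqueue CO → queue [HV, UB, IH, LN, HM, CW, LY, MY, CO]
Visit HV; enqueue NL → queue [UB, IH, LN, HM, CW, LY, MY, CO, NL]
Visit UB; enqueue FS → queue [IH, LN, HM, CW, LY, MY, CO, NL, FS]
Visit IH → queue [LN, HM, CW, LY, MY, CO, NL, FS]
Visit LN → queue [HM, CW, LY, MY, CO, NL, FS]
Visit HM → queue [CW, LY, MY, CO, NL, FS]
Visit CW → queue [LY, MY, CO, NL, FS]
Visit LY → queue [MY, CO, NL, FS]
Visit MY → queue [CO, NL, FS]
Visit CO → queue [NL, FS]
Visit NL → queue [FS]
Visit FS → queue []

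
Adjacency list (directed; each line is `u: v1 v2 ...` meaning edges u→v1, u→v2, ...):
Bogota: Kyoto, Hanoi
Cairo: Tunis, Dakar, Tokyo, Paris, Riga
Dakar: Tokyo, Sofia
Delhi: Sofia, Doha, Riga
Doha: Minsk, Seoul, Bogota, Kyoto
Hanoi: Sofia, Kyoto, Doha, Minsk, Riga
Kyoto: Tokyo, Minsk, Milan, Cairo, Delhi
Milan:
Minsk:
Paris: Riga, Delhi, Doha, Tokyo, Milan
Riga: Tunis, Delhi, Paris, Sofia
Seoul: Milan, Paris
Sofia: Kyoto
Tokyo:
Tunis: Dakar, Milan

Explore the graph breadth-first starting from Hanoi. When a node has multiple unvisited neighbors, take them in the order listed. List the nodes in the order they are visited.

Hanoi -> Sofia -> Kyoto -> Doha -> Minsk -> Riga -> Tokyo -> Milan -> Cairo -> Delhi -> Seoul -> Bogota -> Tunis -> Paris -> Dakar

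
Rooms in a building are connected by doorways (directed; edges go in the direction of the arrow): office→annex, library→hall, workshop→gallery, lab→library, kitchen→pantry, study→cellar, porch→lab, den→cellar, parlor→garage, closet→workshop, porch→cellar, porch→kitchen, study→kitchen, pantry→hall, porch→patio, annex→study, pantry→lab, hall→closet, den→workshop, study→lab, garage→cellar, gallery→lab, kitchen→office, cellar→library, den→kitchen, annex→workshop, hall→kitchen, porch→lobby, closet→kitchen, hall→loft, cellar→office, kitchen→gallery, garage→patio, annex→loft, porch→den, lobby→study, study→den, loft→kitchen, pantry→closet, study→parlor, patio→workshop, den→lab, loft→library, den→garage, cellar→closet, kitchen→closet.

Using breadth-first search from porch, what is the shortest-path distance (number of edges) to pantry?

2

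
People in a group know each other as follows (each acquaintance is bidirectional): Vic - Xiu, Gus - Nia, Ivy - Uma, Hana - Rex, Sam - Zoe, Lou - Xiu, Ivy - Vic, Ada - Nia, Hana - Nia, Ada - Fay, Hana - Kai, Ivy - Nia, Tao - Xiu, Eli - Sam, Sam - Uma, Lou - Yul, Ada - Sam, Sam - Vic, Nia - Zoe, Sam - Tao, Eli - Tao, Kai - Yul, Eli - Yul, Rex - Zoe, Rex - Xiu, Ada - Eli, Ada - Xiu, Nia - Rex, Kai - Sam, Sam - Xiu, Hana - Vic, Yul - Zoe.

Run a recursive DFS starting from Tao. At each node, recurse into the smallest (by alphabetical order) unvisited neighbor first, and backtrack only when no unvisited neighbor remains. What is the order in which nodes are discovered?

Visit Tao
Tao → Eli
Eli → Ada
Ada → Fay
Ada → Nia
Nia → Gus
Nia → Hana
Hana → Kai
Kai → Sam
Sam → Uma
Uma → Ivy
Ivy → Vic
Vic → Xiu
Xiu → Lou
Lou → Yul
Yul → Zoe
Zoe → Rex

Tao, Eli, Ada, Fay, Nia, Gus, Hana, Kai, Sam, Uma, Ivy, Vic, Xiu, Lou, Yul, Zoe, Rex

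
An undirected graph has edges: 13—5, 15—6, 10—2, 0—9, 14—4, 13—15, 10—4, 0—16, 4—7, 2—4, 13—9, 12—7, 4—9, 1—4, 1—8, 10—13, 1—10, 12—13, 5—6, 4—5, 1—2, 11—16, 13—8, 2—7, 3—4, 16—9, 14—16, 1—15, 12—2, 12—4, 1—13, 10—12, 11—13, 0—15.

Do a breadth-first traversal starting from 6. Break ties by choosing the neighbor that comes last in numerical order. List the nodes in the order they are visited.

6 -> 15 -> 5 -> 13 -> 1 -> 0 -> 4 -> 12 -> 11 -> 10 -> 9 -> 8 -> 2 -> 16 -> 14 -> 7 -> 3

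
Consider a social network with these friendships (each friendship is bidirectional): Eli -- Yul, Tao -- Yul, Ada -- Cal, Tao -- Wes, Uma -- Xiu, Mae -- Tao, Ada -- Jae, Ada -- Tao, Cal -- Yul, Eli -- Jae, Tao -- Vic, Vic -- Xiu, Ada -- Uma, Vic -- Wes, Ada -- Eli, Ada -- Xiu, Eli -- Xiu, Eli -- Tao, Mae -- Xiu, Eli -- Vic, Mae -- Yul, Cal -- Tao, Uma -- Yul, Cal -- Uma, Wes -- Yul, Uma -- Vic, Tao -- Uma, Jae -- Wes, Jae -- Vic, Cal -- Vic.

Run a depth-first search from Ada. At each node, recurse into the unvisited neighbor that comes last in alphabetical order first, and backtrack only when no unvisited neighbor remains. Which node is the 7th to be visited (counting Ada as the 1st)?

Visit Ada
Ada → Xiu
Xiu → Vic
Vic → Wes
Wes → Yul
Yul → Uma
Uma → Tao
Tao → Mae
Tao → Eli
Eli → Jae
Tao → Cal

Visit order: Ada, Xiu, Vic, Wes, Yul, Uma, Tao, Mae, Eli, Jae, Cal

Tao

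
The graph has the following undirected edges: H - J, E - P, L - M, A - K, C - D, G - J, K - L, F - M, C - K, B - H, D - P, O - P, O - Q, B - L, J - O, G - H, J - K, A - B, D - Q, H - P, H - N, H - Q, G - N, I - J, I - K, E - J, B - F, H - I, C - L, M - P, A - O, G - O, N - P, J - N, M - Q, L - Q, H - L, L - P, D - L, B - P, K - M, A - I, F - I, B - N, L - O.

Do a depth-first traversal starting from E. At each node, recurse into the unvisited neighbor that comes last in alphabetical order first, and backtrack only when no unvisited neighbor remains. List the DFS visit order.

Visit E
E → P
P → O
O → Q
Q → M
M → L
L → K
K → J
J → N
N → H
H → I
I → F
F → B
B → A
H → G
K → C
C → D

E → P → O → Q → M → L → K → J → N → H → I → F → B → A → G → C → D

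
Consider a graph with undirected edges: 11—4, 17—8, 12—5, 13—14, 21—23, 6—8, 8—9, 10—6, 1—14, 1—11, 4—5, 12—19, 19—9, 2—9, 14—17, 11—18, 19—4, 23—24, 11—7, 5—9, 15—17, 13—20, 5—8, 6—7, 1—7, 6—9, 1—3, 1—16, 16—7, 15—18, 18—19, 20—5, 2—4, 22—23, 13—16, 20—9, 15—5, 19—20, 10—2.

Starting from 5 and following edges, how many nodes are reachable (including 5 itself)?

BFS from 5 visits: 5, 4, 8, 9, 12, 15, 20, 2, 11, 19, 6, 17, 18, 13, 10, 1, 7, 14, 16, 3
Reachable nodes: 20 of 24 total.

20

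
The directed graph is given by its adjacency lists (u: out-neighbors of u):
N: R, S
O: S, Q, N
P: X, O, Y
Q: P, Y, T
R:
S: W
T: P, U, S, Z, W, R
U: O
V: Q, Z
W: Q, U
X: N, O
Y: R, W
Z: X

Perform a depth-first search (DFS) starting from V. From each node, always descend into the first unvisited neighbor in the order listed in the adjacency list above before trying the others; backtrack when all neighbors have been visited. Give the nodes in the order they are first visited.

V -> Q -> P -> X -> N -> R -> S -> W -> U -> O -> Y -> T -> Z

Visit V
V → Q
Q → P
P → X
X → N
N → R
N → S
S → W
W → U
U → O
P → Y
Q → T
T → Z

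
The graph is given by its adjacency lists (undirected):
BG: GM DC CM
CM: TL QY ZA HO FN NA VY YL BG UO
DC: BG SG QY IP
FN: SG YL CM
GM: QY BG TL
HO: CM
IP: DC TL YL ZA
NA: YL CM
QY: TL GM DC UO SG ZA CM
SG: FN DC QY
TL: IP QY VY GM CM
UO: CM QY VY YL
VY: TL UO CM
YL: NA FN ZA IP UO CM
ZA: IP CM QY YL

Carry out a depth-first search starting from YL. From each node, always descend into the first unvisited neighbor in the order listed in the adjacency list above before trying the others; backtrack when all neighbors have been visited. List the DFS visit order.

Visit YL
YL → NA
NA → CM
CM → TL
TL → IP
IP → DC
DC → BG
BG → GM
GM → QY
QY → UO
UO → VY
QY → SG
SG → FN
QY → ZA
CM → HO

YL -> NA -> CM -> TL -> IP -> DC -> BG -> GM -> QY -> UO -> VY -> SG -> FN -> ZA -> HO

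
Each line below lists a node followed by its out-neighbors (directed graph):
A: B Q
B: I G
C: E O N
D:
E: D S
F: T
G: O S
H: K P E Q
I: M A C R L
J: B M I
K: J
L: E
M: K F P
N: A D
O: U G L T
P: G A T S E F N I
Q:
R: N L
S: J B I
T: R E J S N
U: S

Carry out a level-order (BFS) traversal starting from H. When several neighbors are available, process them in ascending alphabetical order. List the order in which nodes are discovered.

Visit H; enqueue E, K, P, Q → queue [E, K, P, Q]
Visit E; enqueue D, S → queue [K, P, Q, D, S]
Visit K; enqueue J → queue [P, Q, D, S, J]
Visit P; enqueue A, F, G, I, N, T → queue [Q, D, S, J, A, F, G, I, N, T]
Visit Q → queue [D, S, J, A, F, G, I, N, T]
Visit D → queue [S, J, A, F, G, I, N, T]
Visit S; enqueue B → queue [J, A, F, G, I, N, T, B]
Visit J; enqueue M → queue [A, F, G, I, N, T, B, M]
Visit A → queue [F, G, I, N, T, B, M]
Visit F → queue [G, I, N, T, B, M]
Visit G; enqueue O → queue [I, N, T, B, M, O]
Visit I; enqueue C, L, R → queue [N, T, B, M, O, C, L, R]
Visit N → queue [T, B, M, O, C, L, R]
Visit T → queue [B, M, O, C, L, R]
Visit B → queue [M, O, C, L, R]
Visit M → queue [O, C, L, R]
Visit O; enqueue U → queue [C, L, R, U]
Visit C → queue [L, R, U]
Visit L → queue [R, U]
Visit R → queue [U]
Visit U → queue []

H, E, K, P, Q, D, S, J, A, F, G, I, N, T, B, M, O, C, L, R, U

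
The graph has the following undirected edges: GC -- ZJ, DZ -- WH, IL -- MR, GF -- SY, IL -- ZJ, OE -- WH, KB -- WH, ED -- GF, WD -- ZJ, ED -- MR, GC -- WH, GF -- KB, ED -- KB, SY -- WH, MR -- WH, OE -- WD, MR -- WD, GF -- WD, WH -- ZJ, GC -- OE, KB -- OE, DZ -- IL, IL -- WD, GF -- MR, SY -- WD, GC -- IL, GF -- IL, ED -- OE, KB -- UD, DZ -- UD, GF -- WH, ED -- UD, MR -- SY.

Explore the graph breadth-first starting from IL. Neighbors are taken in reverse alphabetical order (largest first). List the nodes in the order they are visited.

Visit IL; enqueue ZJ, WD, MR, GF, GC, DZ → queue [ZJ, WD, MR, GF, GC, DZ]
Visit ZJ; enqueue WH → queue [WD, MR, GF, GC, DZ, WH]
Visit WD; enqueue SY, OE → queue [MR, GF, GC, DZ, WH, SY, OE]
Visit MR; enqueue ED → queue [GF, GC, DZ, WH, SY, OE, ED]
Visit GF; enqueue KB → queue [GC, DZ, WH, SY, OE, ED, KB]
Visit GC → queue [DZ, WH, SY, OE, ED, KB]
Visit DZ; enqueue UD → queue [WH, SY, OE, ED, KB, UD]
Visit WH → queue [SY, OE, ED, KB, UD]
Visit SY → queue [OE, ED, KB, UD]
Visit OE → queue [ED, KB, UD]
Visit ED → queue [KB, UD]
Visit KB → queue [UD]
Visit UD → queue []

IL -> ZJ -> WD -> MR -> GF -> GC -> DZ -> WH -> SY -> OE -> ED -> KB -> UD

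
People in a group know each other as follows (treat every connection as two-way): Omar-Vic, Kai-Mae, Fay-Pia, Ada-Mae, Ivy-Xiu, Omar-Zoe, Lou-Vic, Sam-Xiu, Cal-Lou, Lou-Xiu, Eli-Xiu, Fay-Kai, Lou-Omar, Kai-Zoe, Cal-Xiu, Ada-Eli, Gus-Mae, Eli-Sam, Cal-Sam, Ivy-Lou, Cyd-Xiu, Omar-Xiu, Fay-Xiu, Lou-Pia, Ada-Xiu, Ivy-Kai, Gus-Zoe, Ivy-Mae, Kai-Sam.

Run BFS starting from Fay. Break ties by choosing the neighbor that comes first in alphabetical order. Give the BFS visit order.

Fay, Kai, Pia, Xiu, Ivy, Mae, Sam, Zoe, Lou, Ada, Cal, Cyd, Eli, Omar, Gus, Vic

Visit Fay; enqueue Kai, Pia, Xiu → queue [Kai, Pia, Xiu]
Visit Kai; enqueue Ivy, Mae, Sam, Zoe → queue [Pia, Xiu, Ivy, Mae, Sam, Zoe]
Visit Pia; enqueue Lou → queue [Xiu, Ivy, Mae, Sam, Zoe, Lou]
Visit Xiu; enqueue Ada, Cal, Cyd, Eli, Omar → queue [Ivy, Mae, Sam, Zoe, Lou, Ada, Cal, Cyd, Eli, Omar]
Visit Ivy → queue [Mae, Sam, Zoe, Lou, Ada, Cal, Cyd, Eli, Omar]
Visit Mae; enqueue Gus → queue [Sam, Zoe, Lou, Ada, Cal, Cyd, Eli, Omar, Gus]
Visit Sam → queue [Zoe, Lou, Ada, Cal, Cyd, Eli, Omar, Gus]
Visit Zoe → queue [Lou, Ada, Cal, Cyd, Eli, Omar, Gus]
Visit Lou; enqueue Vic → queue [Ada, Cal, Cyd, Eli, Omar, Gus, Vic]
Visit Ada → queue [Cal, Cyd, Eli, Omar, Gus, Vic]
Visit Cal → queue [Cyd, Eli, Omar, Gus, Vic]
Visit Cyd → queue [Eli, Omar, Gus, Vic]
Visit Eli → queue [Omar, Gus, Vic]
Visit Omar → queue [Gus, Vic]
Visit Gus → queue [Vic]
Visit Vic → queue []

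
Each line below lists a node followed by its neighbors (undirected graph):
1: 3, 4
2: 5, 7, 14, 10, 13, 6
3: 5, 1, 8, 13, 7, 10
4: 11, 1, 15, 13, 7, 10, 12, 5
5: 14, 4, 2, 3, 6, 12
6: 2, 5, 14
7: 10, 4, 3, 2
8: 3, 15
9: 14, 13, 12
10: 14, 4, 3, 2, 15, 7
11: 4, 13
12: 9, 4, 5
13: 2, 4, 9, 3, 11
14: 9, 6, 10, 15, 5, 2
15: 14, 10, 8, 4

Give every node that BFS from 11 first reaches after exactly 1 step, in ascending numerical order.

4, 13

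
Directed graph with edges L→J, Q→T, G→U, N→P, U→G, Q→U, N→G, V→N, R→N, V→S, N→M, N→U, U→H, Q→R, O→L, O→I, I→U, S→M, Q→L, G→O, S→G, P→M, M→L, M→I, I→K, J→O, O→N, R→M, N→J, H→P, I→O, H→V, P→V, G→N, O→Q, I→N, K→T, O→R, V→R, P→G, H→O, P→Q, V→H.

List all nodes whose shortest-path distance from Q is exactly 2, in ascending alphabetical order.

G, H, J, M, N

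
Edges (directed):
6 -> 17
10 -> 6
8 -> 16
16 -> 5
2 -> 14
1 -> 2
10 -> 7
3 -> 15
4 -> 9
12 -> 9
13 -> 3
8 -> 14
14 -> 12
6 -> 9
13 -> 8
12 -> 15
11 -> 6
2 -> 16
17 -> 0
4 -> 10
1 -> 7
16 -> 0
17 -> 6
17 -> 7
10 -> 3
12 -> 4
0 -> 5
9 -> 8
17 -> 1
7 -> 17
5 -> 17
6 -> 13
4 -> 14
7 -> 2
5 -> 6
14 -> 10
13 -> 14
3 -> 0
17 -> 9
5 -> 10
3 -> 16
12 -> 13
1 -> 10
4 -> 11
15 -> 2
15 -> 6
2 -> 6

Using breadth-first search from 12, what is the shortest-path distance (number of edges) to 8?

2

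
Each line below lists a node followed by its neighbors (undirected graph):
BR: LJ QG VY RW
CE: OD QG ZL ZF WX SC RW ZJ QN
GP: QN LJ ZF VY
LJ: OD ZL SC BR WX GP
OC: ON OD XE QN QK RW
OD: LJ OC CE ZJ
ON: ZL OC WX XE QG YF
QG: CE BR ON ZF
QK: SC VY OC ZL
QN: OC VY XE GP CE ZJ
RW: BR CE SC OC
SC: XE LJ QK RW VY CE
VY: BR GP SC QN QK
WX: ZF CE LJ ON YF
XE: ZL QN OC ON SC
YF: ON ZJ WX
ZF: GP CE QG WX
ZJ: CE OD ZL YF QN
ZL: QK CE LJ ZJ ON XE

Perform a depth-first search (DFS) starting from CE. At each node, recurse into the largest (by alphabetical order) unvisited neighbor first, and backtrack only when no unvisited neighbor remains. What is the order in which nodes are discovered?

Visit CE
CE → ZL
ZL → ZJ
ZJ → YF
YF → WX
WX → ZF
ZF → QG
QG → ON
ON → XE
XE → SC
SC → VY
VY → QN
QN → OC
OC → RW
RW → BR
BR → LJ
LJ → OD
LJ → GP
OC → QK

CE -> ZL -> ZJ -> YF -> WX -> ZF -> QG -> ON -> XE -> SC -> VY -> QN -> OC -> RW -> BR -> LJ -> OD -> GP -> QK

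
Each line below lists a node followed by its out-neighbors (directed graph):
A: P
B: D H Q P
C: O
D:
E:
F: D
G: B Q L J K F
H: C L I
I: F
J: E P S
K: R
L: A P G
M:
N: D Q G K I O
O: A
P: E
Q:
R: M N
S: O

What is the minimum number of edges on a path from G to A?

2

Level 0: G
Level 1: B, F, J, K, L, Q
Level 2: A, D, E, H, P, R, S
Level 3: C, I, M, N, O
A first appears at level 2.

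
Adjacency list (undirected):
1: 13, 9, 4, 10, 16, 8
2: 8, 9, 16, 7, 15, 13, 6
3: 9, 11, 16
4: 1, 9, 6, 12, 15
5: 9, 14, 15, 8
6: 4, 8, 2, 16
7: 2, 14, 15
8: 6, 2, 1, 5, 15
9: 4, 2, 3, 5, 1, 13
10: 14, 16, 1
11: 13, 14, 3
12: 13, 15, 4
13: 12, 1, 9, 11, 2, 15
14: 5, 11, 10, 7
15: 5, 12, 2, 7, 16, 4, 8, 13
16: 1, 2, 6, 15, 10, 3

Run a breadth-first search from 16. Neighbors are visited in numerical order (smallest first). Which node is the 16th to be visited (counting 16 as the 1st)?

12

Visit 16; enqueue 1, 2, 3, 6, 10, 15 → queue [1, 2, 3, 6, 10, 15]
Visit 1; enqueue 4, 8, 9, 13 → queue [2, 3, 6, 10, 15, 4, 8, 9, 13]
Visit 2; enqueue 7 → queue [3, 6, 10, 15, 4, 8, 9, 13, 7]
Visit 3; enqueue 11 → queue [6, 10, 15, 4, 8, 9, 13, 7, 11]
Visit 6 → queue [10, 15, 4, 8, 9, 13, 7, 11]
Visit 10; enqueue 14 → queue [15, 4, 8, 9, 13, 7, 11, 14]
Visit 15; enqueue 5, 12 → queue [4, 8, 9, 13, 7, 11, 14, 5, 12]
Visit 4 → queue [8, 9, 13, 7, 11, 14, 5, 12]
Visit 8 → queue [9, 13, 7, 11, 14, 5, 12]
Visit 9 → queue [13, 7, 11, 14, 5, 12]
Visit 13 → queue [7, 11, 14, 5, 12]
Visit 7 → queue [11, 14, 5, 12]
Visit 11 → queue [14, 5, 12]
Visit 14 → queue [5, 12]
Visit 5 → queue [12]
Visit 12 → queue []

Visit order: 16, 1, 2, 3, 6, 10, 15, 4, 8, 9, 13, 7, 11, 14, 5, 12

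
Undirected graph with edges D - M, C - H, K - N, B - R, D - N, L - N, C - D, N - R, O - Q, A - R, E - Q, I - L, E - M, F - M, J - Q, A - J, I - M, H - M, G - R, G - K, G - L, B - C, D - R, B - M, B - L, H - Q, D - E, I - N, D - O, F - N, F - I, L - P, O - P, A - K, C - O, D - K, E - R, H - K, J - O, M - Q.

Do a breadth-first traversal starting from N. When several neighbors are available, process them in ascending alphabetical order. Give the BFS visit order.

Visit N; enqueue D, F, I, K, L, R → queue [D, F, I, K, L, R]
Visit D; enqueue C, E, M, O → queue [F, I, K, L, R, C, E, M, O]
Visit F → queue [I, K, L, R, C, E, M, O]
Visit I → queue [K, L, R, C, E, M, O]
Visit K; enqueue A, G, H → queue [L, R, C, E, M, O, A, G, H]
Visit L; enqueue B, P → queue [R, C, E, M, O, A, G, H, B, P]
Visit R → queue [C, E, M, O, A, G, H, B, P]
Visit C → queue [E, M, O, A, G, H, B, P]
Visit E; enqueue Q → queue [M, O, A, G, H, B, P, Q]
Visit M → queue [O, A, G, H, B, P, Q]
Visit O; enqueue J → queue [A, G, H, B, P, Q, J]
Visit A → queue [G, H, B, P, Q, J]
Visit G → queue [H, B, P, Q, J]
Visit H → queue [B, P, Q, J]
Visit B → queue [P, Q, J]
Visit P → queue [Q, J]
Visit Q → queue [J]
Visit J → queue []

N -> D -> F -> I -> K -> L -> R -> C -> E -> M -> O -> A -> G -> H -> B -> P -> Q -> J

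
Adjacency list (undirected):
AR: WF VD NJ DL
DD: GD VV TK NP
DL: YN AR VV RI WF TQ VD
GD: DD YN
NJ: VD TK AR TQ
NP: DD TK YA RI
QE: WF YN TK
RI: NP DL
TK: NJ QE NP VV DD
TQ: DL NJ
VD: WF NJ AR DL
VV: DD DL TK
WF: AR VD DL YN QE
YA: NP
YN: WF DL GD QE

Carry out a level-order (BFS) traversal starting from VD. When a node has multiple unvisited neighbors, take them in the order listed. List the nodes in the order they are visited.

VD, WF, NJ, AR, DL, YN, QE, TK, TQ, VV, RI, GD, NP, DD, YA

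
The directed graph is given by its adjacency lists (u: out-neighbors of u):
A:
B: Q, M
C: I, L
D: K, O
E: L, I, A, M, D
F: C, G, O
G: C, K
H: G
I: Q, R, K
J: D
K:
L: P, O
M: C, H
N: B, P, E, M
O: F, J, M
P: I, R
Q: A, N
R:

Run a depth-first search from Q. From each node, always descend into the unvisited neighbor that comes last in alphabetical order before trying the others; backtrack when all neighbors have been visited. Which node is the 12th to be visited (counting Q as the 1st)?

O

Visit Q
Q → N
N → P
P → R
P → I
I → K
N → M
M → H
H → G
G → C
C → L
L → O
O → J
J → D
O → F
N → E
E → A
N → B

Visit order: Q, N, P, R, I, K, M, H, G, C, L, O, J, D, F, E, A, B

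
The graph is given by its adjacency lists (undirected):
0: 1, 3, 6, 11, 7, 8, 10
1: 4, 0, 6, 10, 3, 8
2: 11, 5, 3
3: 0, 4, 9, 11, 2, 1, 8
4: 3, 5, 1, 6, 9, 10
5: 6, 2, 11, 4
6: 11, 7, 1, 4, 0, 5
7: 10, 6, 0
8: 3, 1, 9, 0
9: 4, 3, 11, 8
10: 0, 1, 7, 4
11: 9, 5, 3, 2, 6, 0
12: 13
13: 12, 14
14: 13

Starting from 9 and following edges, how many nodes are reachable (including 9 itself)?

12

BFS from 9 visits: 9, 4, 3, 11, 8, 5, 1, 6, 10, 0, 2, 7
Reachable nodes: 12 of 15 total.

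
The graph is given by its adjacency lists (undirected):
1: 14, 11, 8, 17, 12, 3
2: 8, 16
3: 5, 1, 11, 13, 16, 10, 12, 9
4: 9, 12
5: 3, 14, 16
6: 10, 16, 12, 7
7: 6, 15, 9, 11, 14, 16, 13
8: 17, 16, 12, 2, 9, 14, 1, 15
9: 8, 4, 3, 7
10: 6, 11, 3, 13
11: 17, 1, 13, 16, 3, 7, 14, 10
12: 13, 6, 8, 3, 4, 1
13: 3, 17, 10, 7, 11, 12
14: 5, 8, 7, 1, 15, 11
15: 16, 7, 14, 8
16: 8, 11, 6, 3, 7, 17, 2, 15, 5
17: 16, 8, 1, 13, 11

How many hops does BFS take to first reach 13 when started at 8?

Level 0: 8
Level 1: 1, 2, 9, 12, 14, 15, 16, 17
Level 2: 3, 4, 5, 6, 7, 11, 13
Level 3: 10
13 first appears at level 2.

2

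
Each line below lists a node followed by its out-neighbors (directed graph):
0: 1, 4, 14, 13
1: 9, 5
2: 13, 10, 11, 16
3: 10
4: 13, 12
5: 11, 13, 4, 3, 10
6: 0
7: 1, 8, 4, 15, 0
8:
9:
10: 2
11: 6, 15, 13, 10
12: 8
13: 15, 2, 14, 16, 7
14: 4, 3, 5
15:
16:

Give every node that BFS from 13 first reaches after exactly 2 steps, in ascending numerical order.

Level 0: 13
Level 1: 2, 7, 14, 15, 16
Level 2: 0, 1, 3, 4, 5, 8, 10, 11
Level 3: 6, 9, 12

0, 1, 3, 4, 5, 8, 10, 11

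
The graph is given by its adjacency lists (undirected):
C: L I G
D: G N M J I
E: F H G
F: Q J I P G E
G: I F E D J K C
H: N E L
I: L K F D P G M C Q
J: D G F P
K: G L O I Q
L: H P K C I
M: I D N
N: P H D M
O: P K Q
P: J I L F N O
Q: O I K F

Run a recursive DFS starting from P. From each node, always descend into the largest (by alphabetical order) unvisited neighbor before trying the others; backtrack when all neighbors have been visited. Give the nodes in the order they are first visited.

P, O, Q, K, L, I, M, N, H, E, G, J, F, D, C

Visit P
P → O
O → Q
Q → K
K → L
L → I
I → M
M → N
N → H
H → E
E → G
G → J
J → F
J → D
G → C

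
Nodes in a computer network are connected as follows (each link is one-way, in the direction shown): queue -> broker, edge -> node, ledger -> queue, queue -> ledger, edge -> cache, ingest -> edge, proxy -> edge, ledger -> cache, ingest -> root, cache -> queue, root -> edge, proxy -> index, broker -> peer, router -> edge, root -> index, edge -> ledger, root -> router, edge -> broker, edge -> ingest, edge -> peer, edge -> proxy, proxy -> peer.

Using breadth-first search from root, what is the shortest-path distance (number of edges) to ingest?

Level 0: root
Level 1: edge, index, router
Level 2: broker, cache, ingest, ledger, node, peer, proxy
Level 3: queue
ingest first appears at level 2.

2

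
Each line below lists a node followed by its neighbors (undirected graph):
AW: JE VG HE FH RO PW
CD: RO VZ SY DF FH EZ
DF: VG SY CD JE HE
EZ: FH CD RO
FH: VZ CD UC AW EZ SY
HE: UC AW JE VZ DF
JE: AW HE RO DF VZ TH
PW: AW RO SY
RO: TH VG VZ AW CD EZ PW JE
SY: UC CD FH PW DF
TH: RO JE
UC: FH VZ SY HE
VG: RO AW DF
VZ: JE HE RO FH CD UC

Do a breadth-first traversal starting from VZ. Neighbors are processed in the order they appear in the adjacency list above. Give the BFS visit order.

Visit VZ; enqueue JE, HE, RO, FH, CD, UC → queue [JE, HE, RO, FH, CD, UC]
Visit JE; enqueue AW, DF, TH → queue [HE, RO, FH, CD, UC, AW, DF, TH]
Visit HE → queue [RO, FH, CD, UC, AW, DF, TH]
Visit RO; enqueue VG, EZ, PW → queue [FH, CD, UC, AW, DF, TH, VG, EZ, PW]
Visit FH; enqueue SY → queue [CD, UC, AW, DF, TH, VG, EZ, PW, SY]
Visit CD → queue [UC, AW, DF, TH, VG, EZ, PW, SY]
Visit UC → queue [AW, DF, TH, VG, EZ, PW, SY]
Visit AW → queue [DF, TH, VG, EZ, PW, SY]
Visit DF → queue [TH, VG, EZ, PW, SY]
Visit TH → queue [VG, EZ, PW, SY]
Visit VG → queue [EZ, PW, SY]
Visit EZ → queue [PW, SY]
Visit PW → queue [SY]
Visit SY → queue []

VZ → JE → HE → RO → FH → CD → UC → AW → DF → TH → VG → EZ → PW → SY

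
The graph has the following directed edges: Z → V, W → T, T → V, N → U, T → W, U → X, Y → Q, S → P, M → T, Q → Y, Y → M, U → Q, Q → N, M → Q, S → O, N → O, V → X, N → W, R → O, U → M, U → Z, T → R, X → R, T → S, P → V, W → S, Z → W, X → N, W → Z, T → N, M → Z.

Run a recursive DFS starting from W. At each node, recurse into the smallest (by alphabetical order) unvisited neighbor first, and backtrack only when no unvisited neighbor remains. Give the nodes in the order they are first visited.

W, S, O, P, V, X, N, U, M, Q, Y, T, R, Z

Visit W
W → S
S → O
S → P
P → V
V → X
X → N
N → U
U → M
M → Q
Q → Y
M → T
T → R
M → Z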